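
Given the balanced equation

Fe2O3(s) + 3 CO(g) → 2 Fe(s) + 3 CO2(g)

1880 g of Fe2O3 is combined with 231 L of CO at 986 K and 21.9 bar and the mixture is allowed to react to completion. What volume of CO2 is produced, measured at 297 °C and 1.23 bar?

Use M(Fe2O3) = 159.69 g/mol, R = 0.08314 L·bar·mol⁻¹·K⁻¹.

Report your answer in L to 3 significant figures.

1360 L

n(Fe2O3) = 1880 / 159.69 = 11.77 mol
n(CO) = PV/RT = (21.9 × 231) / (0.08314 × 986) = 61.71 mol
For 11.77 mol Fe2O3, stoichiometry requires (3/1) × 11.77 = 35.31 mol CO; 61.71 mol is available, so Fe2O3 is limiting.
n(CO2) = (3/1) × 11.77 = 35.31 mol
V(CO2) = nRT/P = 35.31 × 0.08314 × 570.15 / 1.23 = 1361 L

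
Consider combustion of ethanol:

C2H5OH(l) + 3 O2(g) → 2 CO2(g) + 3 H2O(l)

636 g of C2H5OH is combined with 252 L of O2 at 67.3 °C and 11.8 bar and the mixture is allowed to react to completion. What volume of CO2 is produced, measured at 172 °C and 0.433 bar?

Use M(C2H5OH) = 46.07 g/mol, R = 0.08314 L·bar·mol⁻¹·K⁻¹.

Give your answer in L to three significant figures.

2360 L

n(C2H5OH) = 636 / 46.07 = 13.81 mol
n(O2) = PV/RT = (11.8 × 252) / (0.08314 × 340.45) = 105.1 mol
For 13.81 mol C2H5OH, stoichiometry requires (3/1) × 13.81 = 41.43 mol O2; 105.1 mol is available, so C2H5OH is limiting.
n(CO2) = (2/1) × 13.81 = 27.62 mol
V(CO2) = nRT/P = 27.62 × 0.08314 × 445.15 / 0.433 = 2361 L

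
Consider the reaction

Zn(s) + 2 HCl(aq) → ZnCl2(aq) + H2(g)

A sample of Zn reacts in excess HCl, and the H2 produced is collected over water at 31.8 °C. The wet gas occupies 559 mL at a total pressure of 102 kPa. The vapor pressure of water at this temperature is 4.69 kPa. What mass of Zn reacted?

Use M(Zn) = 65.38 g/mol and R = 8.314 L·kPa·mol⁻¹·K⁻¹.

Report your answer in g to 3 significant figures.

P(H2) = 102 − 4.69 = 97.31 kPa
n(H2) = PV/RT = (97.31 × 0.5590) / (8.314 × 304.95) = 0.02146 mol
n(Zn) = (1/1) × 0.02146 = 0.02146 mol
m(Zn) = 0.02146 × 65.38 = 1.403 g

1.40 g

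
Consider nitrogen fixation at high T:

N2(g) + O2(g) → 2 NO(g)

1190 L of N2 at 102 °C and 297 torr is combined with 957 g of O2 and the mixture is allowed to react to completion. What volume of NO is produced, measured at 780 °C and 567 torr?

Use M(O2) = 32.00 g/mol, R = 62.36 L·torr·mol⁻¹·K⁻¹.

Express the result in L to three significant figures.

3500 L

n(N2) = PV/RT = (297 × 1190) / (62.36 × 375.15) = 15.11 mol
n(O2) = 957 / 32.00 = 29.91 mol
For 15.11 mol N2, stoichiometry requires (1/1) × 15.11 = 15.11 mol O2; 29.91 mol is available, so N2 is limiting.
n(NO) = (2/1) × 15.11 = 30.22 mol
V(NO) = nRT/P = 30.22 × 62.36 × 1053.15 / 567 = 3500 L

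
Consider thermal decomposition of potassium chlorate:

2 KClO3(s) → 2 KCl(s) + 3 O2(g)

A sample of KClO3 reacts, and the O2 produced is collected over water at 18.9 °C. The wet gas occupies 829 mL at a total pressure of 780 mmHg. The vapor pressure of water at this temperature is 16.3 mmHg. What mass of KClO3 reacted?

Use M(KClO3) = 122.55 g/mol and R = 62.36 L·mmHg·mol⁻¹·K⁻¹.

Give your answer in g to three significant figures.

P(O2) = 780 − 16.3 = 763.7 mmHg
n(O2) = PV/RT = (763.7 × 0.8290) / (62.36 × 292.05) = 0.03476 mol
n(KClO3) = (2/3) × 0.03476 = 0.02317 mol
m(KClO3) = 0.02317 × 122.55 = 2.839 g

2.84 g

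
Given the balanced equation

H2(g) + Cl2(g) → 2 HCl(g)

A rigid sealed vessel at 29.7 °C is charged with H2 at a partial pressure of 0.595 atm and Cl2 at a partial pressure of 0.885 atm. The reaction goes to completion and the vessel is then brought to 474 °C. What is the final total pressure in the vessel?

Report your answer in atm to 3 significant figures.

3.65 atm

With V and T fixed, P_i ∝ n_i, so the mole ratios apply directly to partial pressures at 29.7 °C.
P(Cl2) required for 0.595 atm of H2 = (1/1) × 0.595 = 0.5950 atm; available 0.885 atm, so H2 is limiting.
P(Cl2) remaining = 0.885 − (1/1) × 0.595 = 0.2900 atm
P(gaseous products) = (2)/1 × 0.595 = 1.190 atm
P_total at 29.7 °C = 0.2900 + 1.190 = 1.480 atm
Scaling to 474 °C: P = 1.480 × 747.15/302.85 = 3.651 atm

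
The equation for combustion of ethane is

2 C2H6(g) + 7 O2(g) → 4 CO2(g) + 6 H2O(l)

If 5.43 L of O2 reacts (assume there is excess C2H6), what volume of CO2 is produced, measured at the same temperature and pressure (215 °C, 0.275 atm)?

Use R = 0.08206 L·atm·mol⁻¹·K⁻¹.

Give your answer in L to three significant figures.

3.10 L

At constant T and P, gas volumes are in the mole ratio: V(CO2) = (4/7) × 5.43 = 3.103 L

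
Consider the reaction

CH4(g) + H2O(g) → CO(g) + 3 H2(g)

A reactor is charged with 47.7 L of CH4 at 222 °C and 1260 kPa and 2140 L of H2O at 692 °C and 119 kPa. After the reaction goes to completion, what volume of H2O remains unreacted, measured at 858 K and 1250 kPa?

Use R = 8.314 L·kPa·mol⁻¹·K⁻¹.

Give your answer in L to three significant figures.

n(CH4) = PV/RT = (1260 × 47.7) / (8.314 × 495.15) = 14.60 mol
n(H2O) = PV/RT = (119 × 2140) / (8.314 × 965.15) = 31.74 mol
For 14.60 mol CH4, stoichiometry requires (1/1) × 14.60 = 14.60 mol H2O; 31.74 mol is available, so CH4 is limiting.
n(H2O) consumed = (1/1) × 14.60 = 14.60 mol; remaining = 31.74 − 14.60 = 17.14 mol
V(H2O) = nRT/P = 17.14 × 8.314 × 858 / 1250 = 97.81 L

97.8 L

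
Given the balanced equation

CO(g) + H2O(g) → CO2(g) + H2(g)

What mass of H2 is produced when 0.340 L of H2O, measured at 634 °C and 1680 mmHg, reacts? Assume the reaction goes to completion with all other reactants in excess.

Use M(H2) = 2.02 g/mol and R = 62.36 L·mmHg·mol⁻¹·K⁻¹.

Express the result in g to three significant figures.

n(H2O) = PV/RT = (1680 × 0.340) / (62.36 × 907.15) = 0.01010 mol
n(H2) = (1/1) × 0.01010 = 0.01010 mol
m(H2) = 0.01010 × 2.02 = 0.02040 g

0.0204 g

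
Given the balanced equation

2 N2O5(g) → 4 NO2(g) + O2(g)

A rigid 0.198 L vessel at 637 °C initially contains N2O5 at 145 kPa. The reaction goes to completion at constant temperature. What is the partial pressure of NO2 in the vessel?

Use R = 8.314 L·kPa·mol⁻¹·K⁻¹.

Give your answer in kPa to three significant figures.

n(N2O5)₀ = PV/RT = (145 × 0.198) / (8.314 × 910.15) = 0.003794 mol
n(NO2) = (4/2) × 0.003794 = 0.007588 mol
P(NO2) = nRT/V = 0.007588 × 8.314 × 910.15 / 0.198 = 290.0 kPa

290 kPa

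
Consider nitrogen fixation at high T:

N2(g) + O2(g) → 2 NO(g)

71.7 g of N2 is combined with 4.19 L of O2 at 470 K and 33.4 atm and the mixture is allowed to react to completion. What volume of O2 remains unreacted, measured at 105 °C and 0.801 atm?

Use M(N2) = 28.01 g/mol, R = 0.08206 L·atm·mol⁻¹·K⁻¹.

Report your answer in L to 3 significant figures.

41.4 L

n(N2) = 71.7 / 28.01 = 2.560 mol
n(O2) = PV/RT = (33.4 × 4.19) / (0.08206 × 470) = 3.629 mol
For 2.560 mol N2, stoichiometry requires (1/1) × 2.560 = 2.560 mol O2; 3.629 mol is available, so N2 is limiting.
n(O2) consumed = (1/1) × 2.560 = 2.560 mol; remaining = 3.629 − 2.560 = 1.069 mol
V(O2) = nRT/P = 1.069 × 0.08206 × 378.15 / 0.801 = 41.41 L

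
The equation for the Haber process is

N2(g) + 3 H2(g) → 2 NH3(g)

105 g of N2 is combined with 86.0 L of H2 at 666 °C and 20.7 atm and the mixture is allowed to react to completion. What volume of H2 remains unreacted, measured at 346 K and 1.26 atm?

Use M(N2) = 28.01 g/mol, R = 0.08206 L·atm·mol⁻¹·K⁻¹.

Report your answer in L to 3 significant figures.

267 L

n(N2) = 105 / 28.01 = 3.749 mol
n(H2) = PV/RT = (20.7 × 86.0) / (0.08206 × 939.15) = 23.10 mol
For 3.749 mol N2, stoichiometry requires (3/1) × 3.749 = 11.25 mol H2; 23.10 mol is available, so N2 is limiting.
n(H2) consumed = (3/1) × 3.749 = 11.25 mol; remaining = 23.10 − 11.25 = 11.85 mol
V(H2) = nRT/P = 11.85 × 0.08206 × 346 / 1.26 = 267.0 L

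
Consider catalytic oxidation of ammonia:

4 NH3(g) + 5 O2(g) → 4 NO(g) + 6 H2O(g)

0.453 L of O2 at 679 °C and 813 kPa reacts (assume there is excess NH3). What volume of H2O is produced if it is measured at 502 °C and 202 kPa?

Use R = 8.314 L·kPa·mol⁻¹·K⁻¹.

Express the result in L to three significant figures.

1.78 L

n(O2) = PV/RT = (813 × 0.453) / (8.314 × 952.15) = 0.04652 mol
n(H2O) = (6/5) × 0.04652 = 0.05582 mol
V = nRT/P = 0.05582 × 8.314 × 775.15 / 202 = 1.781 L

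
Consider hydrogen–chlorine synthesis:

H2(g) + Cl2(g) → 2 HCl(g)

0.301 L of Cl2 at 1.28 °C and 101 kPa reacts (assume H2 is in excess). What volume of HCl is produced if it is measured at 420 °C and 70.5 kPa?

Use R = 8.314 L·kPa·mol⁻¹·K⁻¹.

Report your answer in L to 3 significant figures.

2.18 L

n(Cl2) = PV/RT = (101 × 0.301) / (8.314 × 274.43) = 0.01332 mol
n(HCl) = (2/1) × 0.01332 = 0.02664 mol
V = nRT/P = 0.02664 × 8.314 × 693.15 / 70.5 = 2.178 L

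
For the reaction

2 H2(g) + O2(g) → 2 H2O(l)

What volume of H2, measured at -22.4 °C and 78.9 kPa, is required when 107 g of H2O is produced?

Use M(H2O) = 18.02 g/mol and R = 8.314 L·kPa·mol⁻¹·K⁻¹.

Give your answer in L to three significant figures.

n(H2O) = 107.0 / 18.02 = 5.938 mol
n(H2) = (2/2) × 5.938 = 5.938 mol
V = nRT/P = 5.938 × 8.314 × 250.75 / 78.9 = 156.9 L

157 L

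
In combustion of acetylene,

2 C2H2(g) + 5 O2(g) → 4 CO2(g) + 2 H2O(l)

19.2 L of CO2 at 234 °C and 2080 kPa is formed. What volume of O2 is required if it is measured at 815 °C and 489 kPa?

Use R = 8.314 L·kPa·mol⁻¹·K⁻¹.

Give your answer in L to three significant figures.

n(CO2) = PV/RT = (2080 × 19.2) / (8.314 × 507.15) = 9.471 mol
n(O2) = (5/4) × 9.471 = 11.84 mol
V = nRT/P = 11.84 × 8.314 × 1088.15 / 489 = 219.0 L

219 L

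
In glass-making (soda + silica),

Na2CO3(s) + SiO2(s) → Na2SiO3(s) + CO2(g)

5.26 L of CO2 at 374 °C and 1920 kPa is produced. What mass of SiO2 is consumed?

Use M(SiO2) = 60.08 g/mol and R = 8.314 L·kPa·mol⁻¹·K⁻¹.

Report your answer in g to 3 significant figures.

n(CO2) = PV/RT = (1920 × 5.26) / (8.314 × 647.15) = 1.877 mol
n(SiO2) = (1/1) × 1.877 = 1.877 mol
m(SiO2) = 1.877 × 60.08 = 112.8 g

113 g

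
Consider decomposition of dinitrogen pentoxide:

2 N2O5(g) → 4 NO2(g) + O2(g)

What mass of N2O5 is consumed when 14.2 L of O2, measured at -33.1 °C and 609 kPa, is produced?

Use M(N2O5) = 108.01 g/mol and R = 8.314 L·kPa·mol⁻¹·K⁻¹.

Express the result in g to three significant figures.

n(O2) = PV/RT = (609 × 14.2) / (8.314 × 240.05) = 4.333 mol
n(N2O5) = (2/1) × 4.333 = 8.666 mol
m(N2O5) = 8.666 × 108.01 = 936.0 g

936 g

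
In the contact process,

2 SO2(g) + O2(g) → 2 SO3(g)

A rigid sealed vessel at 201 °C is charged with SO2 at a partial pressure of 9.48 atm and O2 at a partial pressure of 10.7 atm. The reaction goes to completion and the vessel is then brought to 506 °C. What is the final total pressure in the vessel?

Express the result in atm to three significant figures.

Because the vessel is rigid and T is held at 201 °C, work the stoichiometry in partial pressures (P_i = n_iRT/V).
P(O2) required for 9.48 atm of SO2 = (1/2) × 9.48 = 4.740 atm; available 10.7 atm, so SO2 is limiting.
P(O2) remaining = 10.7 − (1/2) × 9.48 = 5.960 atm
P(gaseous products) = (2)/2 × 9.48 = 9.480 atm
P_total at 201 °C = 5.960 + 9.480 = 15.44 atm
Scaling to 506 °C: P = 15.44 × 779.15/474.15 = 25.37 atm

25.4 atm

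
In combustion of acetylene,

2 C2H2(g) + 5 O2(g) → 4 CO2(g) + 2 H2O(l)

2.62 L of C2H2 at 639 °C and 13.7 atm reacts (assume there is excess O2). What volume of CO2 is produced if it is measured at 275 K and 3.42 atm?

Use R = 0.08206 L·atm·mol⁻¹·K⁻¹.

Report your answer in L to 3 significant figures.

n(C2H2) = PV/RT = (13.7 × 2.62) / (0.08206 × 912.15) = 0.4795 mol
n(CO2) = (4/2) × 0.4795 = 0.9590 mol
V = nRT/P = 0.9590 × 0.08206 × 275 / 3.42 = 6.328 L

6.33 L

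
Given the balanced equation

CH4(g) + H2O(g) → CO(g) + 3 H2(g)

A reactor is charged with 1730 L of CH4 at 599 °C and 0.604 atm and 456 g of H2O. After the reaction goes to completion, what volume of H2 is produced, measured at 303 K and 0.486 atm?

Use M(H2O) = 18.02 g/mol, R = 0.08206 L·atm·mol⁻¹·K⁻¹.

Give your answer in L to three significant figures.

n(CH4) = PV/RT = (0.604 × 1730) / (0.08206 × 872.15) = 14.60 mol
n(H2O) = 456 / 18.02 = 25.31 mol
For 14.60 mol CH4, stoichiometry requires (1/1) × 14.60 = 14.60 mol H2O; 25.31 mol is available, so CH4 is limiting.
n(H2) = (3/1) × 14.60 = 43.80 mol
V(H2) = nRT/P = 43.80 × 0.08206 × 303 / 0.486 = 2241 L

2240 L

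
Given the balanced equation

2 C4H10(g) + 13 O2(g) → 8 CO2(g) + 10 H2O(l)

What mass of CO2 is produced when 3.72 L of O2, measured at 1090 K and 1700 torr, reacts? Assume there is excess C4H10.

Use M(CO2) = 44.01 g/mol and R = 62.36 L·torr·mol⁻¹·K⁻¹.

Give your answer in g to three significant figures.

2.52 g

n(O2) = PV/RT = (1700 × 3.72) / (62.36 × 1090) = 0.09304 mol
n(CO2) = (8/13) × 0.09304 = 0.05726 mol
m(CO2) = 0.05726 × 44.01 = 2.520 g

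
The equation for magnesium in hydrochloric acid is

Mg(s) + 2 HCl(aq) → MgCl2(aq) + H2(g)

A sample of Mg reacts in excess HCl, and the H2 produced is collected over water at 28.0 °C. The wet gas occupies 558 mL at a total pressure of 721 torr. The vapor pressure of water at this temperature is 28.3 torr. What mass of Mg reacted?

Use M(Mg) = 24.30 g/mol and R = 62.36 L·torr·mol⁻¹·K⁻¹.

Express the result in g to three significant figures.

0.500 g

P(H2) = 721 − 28.3 = 692.7 torr
n(H2) = PV/RT = (692.7 × 0.5580) / (62.36 × 301.15) = 0.02058 mol
n(Mg) = (1/1) × 0.02058 = 0.02058 mol
m(Mg) = 0.02058 × 24.30 = 0.5001 g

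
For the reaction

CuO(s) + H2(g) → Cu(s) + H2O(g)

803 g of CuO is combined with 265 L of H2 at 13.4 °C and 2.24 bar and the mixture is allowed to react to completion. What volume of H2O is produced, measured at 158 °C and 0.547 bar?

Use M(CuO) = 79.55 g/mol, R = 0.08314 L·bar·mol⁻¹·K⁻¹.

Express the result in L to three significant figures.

n(CuO) = 803 / 79.55 = 10.09 mol
n(H2) = PV/RT = (2.24 × 265) / (0.08314 × 286.55) = 24.92 mol
For 10.09 mol CuO, stoichiometry requires (1/1) × 10.09 = 10.09 mol H2; 24.92 mol is available, so CuO is limiting.
n(H2O) = (1/1) × 10.09 = 10.09 mol
V(H2O) = nRT/P = 10.09 × 0.08314 × 431.15 / 0.547 = 661.2 L

661 L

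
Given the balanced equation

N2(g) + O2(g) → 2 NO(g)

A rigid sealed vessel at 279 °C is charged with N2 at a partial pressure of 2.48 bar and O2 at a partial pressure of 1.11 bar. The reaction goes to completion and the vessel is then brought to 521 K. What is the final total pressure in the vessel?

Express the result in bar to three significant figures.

With V and T fixed, P_i ∝ n_i, so the mole ratios apply directly to partial pressures at 279 °C.
P(O2) required for 2.48 bar of N2 = (1/1) × 2.48 = 2.480 bar; available 1.11 bar, so O2 is limiting.
P(N2) remaining = 2.48 − (1/1) × 1.11 = 1.370 bar
P(gaseous products) = (2)/1 × 1.11 = 2.220 bar
P_total at 279 °C = 1.370 + 2.220 = 3.590 bar
Scaling to 521 K: P = 3.590 × 521/552.15 = 3.387 bar

3.39 bar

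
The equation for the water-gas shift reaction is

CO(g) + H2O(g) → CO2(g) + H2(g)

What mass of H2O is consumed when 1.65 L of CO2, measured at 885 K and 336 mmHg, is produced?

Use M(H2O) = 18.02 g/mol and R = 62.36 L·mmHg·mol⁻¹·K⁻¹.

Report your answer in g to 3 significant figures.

0.181 g

n(CO2) = PV/RT = (336 × 1.65) / (62.36 × 885) = 0.01005 mol
n(H2O) = (1/1) × 0.01005 = 0.01005 mol
m(H2O) = 0.01005 × 18.02 = 0.1811 g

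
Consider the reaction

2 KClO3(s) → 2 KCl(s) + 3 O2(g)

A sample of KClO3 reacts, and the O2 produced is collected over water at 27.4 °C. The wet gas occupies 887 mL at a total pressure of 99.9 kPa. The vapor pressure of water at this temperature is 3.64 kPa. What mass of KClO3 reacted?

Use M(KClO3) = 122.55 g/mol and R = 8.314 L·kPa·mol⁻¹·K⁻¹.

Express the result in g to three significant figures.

P(O2) = 99.9 − 3.64 = 96.26 kPa
n(O2) = PV/RT = (96.26 × 0.8870) / (8.314 × 300.55) = 0.03417 mol
n(KClO3) = (2/3) × 0.03417 = 0.02278 mol
m(KClO3) = 0.02278 × 122.55 = 2.792 g

2.79 g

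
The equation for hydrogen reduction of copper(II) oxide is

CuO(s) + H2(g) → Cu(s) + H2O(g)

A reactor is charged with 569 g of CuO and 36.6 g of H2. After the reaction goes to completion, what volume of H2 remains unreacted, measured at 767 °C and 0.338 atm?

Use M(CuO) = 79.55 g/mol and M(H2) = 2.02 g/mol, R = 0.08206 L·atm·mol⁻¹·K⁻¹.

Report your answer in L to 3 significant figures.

n(CuO) = 569 / 79.55 = 7.153 mol
n(H2) = 36.6 / 2.02 = 18.12 mol
For 7.153 mol CuO, stoichiometry requires (1/1) × 7.153 = 7.153 mol H2; 18.12 mol is available, so CuO is limiting.
n(H2) consumed = (1/1) × 7.153 = 7.153 mol; remaining = 18.12 − 7.153 = 10.97 mol
V(H2) = nRT/P = 10.97 × 0.08206 × 1040.15 / 0.338 = 2770 L

2770 L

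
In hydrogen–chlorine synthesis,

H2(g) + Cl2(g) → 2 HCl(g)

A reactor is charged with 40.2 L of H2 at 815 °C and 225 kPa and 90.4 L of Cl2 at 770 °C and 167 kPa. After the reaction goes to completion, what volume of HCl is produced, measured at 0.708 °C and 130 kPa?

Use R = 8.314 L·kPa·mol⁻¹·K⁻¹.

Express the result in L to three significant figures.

n(H2) = PV/RT = (225 × 40.2) / (8.314 × 1088.15) = 0.9998 mol
n(Cl2) = PV/RT = (167 × 90.4) / (8.314 × 1043.15) = 1.741 mol
For 0.9998 mol H2, stoichiometry requires (1/1) × 0.9998 = 0.9998 mol Cl2; 1.741 mol is available, so H2 is limiting.
n(HCl) = (2/1) × 0.9998 = 2.000 mol
V(HCl) = nRT/P = 2.000 × 8.314 × 273.858 / 130 = 35.03 L

35.0 L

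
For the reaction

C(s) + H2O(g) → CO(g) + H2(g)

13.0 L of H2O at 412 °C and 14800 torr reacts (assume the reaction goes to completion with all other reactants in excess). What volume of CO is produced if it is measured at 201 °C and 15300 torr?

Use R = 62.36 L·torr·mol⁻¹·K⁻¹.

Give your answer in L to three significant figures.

8.70 L

n(H2O) = PV/RT = (14800 × 13.0) / (62.36 × 685.15) = 4.503 mol
n(CO) = (1/1) × 4.503 = 4.503 mol
V = nRT/P = 4.503 × 62.36 × 474.15 / 15300 = 8.702 L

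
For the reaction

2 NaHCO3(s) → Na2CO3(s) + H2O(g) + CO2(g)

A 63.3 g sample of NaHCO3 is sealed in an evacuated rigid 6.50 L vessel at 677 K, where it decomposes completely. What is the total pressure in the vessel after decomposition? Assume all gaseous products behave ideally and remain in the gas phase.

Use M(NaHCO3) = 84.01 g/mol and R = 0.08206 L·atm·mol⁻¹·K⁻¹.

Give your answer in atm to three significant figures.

6.44 atm

n(NaHCO3) = 63.3 / 84.01 = 0.7535 mol
n(gas produced) = (2/2) × 0.7535 = 0.7535 mol
P = nRT/V = 0.7535 × 0.08206 × 677 / 6.50 = 6.440 atm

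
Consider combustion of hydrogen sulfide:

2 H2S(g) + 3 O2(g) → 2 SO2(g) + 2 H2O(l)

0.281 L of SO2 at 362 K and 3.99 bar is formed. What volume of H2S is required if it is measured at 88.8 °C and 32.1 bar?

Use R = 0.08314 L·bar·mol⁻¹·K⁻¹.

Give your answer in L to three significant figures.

0.0349 L

n(SO2) = PV/RT = (3.99 × 0.281) / (0.08314 × 362) = 0.03725 mol
n(H2S) = (2/2) × 0.03725 = 0.03725 mol
V = nRT/P = 0.03725 × 0.08314 × 361.95 / 32.1 = 0.03492 L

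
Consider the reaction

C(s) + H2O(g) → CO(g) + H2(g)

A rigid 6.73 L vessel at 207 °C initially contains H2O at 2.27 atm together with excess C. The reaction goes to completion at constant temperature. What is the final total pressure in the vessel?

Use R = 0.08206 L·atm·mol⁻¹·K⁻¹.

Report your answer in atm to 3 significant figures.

Since T and V are fixed, P_final/P_initial = n_final/n_initial = 2/1.
P_final = (2/1) × 2.27 = 4.540 atm

4.54 atm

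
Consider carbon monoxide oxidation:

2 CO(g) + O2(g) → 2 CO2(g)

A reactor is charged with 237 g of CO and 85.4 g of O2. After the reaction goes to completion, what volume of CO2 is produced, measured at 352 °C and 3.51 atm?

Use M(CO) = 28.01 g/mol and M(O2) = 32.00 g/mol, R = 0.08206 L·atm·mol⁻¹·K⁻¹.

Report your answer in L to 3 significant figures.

78.0 L

n(CO) = 237 / 28.01 = 8.461 mol
n(O2) = 85.4 / 32.00 = 2.669 mol
For 8.461 mol CO, stoichiometry requires (1/2) × 8.461 = 4.231 mol O2; 2.669 mol is available, so O2 is limiting.
n(CO2) = (2/1) × 2.669 = 5.338 mol
V(CO2) = nRT/P = 5.338 × 0.08206 × 625.15 / 3.51 = 78.02 L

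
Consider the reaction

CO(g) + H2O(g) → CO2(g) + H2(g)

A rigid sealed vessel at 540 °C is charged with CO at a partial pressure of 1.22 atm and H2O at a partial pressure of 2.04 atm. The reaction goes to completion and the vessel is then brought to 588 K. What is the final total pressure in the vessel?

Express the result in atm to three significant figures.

Because the vessel is rigid and T is held at 540 °C, work the stoichiometry in partial pressures (P_i = n_iRT/V).
P(H2O) required for 1.22 atm of CO = (1/1) × 1.22 = 1.220 atm; available 2.04 atm, so CO is limiting.
P(H2O) remaining = 2.04 − (1/1) × 1.22 = 0.8200 atm
P(gaseous products) = (1+1)/1 × 1.22 = 2.440 atm
P_total at 540 °C = 0.8200 + 2.440 = 3.260 atm
Scaling to 588 K: P = 3.260 × 588/813.15 = 2.357 atm

2.36 atm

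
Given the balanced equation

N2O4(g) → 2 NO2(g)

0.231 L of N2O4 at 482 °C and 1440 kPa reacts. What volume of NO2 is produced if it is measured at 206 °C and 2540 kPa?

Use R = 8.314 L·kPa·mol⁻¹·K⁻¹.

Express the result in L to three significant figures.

0.166 L

n(N2O4) = PV/RT = (1440 × 0.231) / (8.314 × 755.15) = 0.05298 mol
n(NO2) = (2/1) × 0.05298 = 0.1060 mol
V = nRT/P = 0.1060 × 8.314 × 479.15 / 2540 = 0.1662 L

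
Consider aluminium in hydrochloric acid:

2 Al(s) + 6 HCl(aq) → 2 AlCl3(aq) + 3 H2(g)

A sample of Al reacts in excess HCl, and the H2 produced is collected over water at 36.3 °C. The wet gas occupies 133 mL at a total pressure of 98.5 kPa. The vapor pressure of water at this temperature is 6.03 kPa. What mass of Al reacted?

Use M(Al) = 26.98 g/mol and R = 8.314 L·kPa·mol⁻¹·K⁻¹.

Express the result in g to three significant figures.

P(H2) = 98.5 − 6.03 = 92.47 kPa
n(H2) = PV/RT = (92.47 × 0.1330) / (8.314 × 309.45) = 0.004780 mol
n(Al) = (2/3) × 0.004780 = 0.003187 mol
m(Al) = 0.003187 × 26.98 = 0.08599 g

0.0860 g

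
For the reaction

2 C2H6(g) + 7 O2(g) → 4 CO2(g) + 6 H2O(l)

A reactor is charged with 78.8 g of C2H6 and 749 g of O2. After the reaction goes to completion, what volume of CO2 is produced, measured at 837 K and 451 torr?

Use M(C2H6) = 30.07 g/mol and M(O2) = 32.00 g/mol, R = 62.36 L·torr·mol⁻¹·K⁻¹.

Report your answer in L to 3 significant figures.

607 L

n(C2H6) = 78.8 / 30.07 = 2.621 mol
n(O2) = 749 / 32.00 = 23.41 mol
For 2.621 mol C2H6, stoichiometry requires (7/2) × 2.621 = 9.174 mol O2; 23.41 mol is available, so C2H6 is limiting.
n(CO2) = (4/2) × 2.621 = 5.242 mol
V(CO2) = nRT/P = 5.242 × 62.36 × 837 / 451 = 606.7 L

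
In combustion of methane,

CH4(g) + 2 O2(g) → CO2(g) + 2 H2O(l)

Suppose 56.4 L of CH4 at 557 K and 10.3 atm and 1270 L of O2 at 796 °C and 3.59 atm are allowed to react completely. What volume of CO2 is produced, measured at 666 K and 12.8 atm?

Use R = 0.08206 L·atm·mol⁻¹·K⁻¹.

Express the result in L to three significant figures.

n(CH4) = PV/RT = (10.3 × 56.4) / (0.08206 × 557) = 12.71 mol
n(O2) = PV/RT = (3.59 × 1270) / (0.08206 × 1069.15) = 51.97 mol
For 12.71 mol CH4, stoichiometry requires (2/1) × 12.71 = 25.42 mol O2; 51.97 mol is available, so CH4 is limiting.
n(CO2) = (1/1) × 12.71 = 12.71 mol
V(CO2) = nRT/P = 12.71 × 0.08206 × 666 / 12.8 = 54.27 L

54.3 L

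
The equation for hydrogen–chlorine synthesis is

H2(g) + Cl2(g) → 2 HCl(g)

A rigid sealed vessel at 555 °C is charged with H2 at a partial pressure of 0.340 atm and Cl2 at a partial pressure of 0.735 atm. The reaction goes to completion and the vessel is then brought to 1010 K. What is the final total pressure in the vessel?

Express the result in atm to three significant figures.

At constant V, partial pressures at 555 °C are proportional to moles, so apply stoichiometry directly to pressures.
P(Cl2) required for 0.340 atm of H2 = (1/1) × 0.340 = 0.3400 atm; available 0.735 atm, so H2 is limiting.
P(Cl2) remaining = 0.735 − (1/1) × 0.340 = 0.3950 atm
P(gaseous products) = (2)/1 × 0.340 = 0.6800 atm
P_total at 555 °C = 0.3950 + 0.6800 = 1.075 atm
Scaling to 1010 K: P = 1.075 × 1010/828.15 = 1.311 atm

1.31 atm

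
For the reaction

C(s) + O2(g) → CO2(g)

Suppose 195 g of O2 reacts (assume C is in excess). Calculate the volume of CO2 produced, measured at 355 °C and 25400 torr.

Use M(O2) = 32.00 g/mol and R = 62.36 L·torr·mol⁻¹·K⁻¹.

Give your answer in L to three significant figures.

n(O2) = 195.0 / 32.00 = 6.094 mol
n(CO2) = (1/1) × 6.094 = 6.094 mol
V = nRT/P = 6.094 × 62.36 × 628.15 / 25400 = 9.398 L

9.40 L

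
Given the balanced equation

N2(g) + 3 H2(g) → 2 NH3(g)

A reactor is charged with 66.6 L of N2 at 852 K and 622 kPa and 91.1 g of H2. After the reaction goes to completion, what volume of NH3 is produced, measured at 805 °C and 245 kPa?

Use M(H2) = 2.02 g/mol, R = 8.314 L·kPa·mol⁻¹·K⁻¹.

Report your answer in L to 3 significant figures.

428 L

n(N2) = PV/RT = (622 × 66.6) / (8.314 × 852) = 5.848 mol
n(H2) = 91.1 / 2.02 = 45.10 mol
For 5.848 mol N2, stoichiometry requires (3/1) × 5.848 = 17.54 mol H2; 45.10 mol is available, so N2 is limiting.
n(NH3) = (2/1) × 5.848 = 11.70 mol
V(NH3) = nRT/P = 11.70 × 8.314 × 1078.15 / 245 = 428.1 L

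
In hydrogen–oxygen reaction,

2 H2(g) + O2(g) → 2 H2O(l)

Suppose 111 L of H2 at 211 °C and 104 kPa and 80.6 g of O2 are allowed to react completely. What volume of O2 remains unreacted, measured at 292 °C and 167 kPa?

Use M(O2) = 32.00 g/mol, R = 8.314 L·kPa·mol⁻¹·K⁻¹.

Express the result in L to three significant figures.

n(H2) = PV/RT = (104 × 111) / (8.314 × 484.15) = 2.868 mol
n(O2) = 80.6 / 32.00 = 2.519 mol
For 2.868 mol H2, stoichiometry requires (1/2) × 2.868 = 1.434 mol O2; 2.519 mol is available, so H2 is limiting.
n(O2) consumed = (1/2) × 2.868 = 1.434 mol; remaining = 2.519 − 1.434 = 1.085 mol
V(O2) = nRT/P = 1.085 × 8.314 × 565.15 / 167 = 30.53 L

30.5 L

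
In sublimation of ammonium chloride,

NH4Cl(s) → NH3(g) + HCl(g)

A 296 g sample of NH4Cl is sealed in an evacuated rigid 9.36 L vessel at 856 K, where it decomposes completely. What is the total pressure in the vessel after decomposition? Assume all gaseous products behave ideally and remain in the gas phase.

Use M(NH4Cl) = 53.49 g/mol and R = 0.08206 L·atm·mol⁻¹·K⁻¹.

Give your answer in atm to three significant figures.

83.1 atm

n(NH4Cl) = 296 / 53.49 = 5.534 mol
n(gas produced) = (2/1) × 5.534 = 11.07 mol
P = nRT/V = 11.07 × 0.08206 × 856 / 9.36 = 83.08 atm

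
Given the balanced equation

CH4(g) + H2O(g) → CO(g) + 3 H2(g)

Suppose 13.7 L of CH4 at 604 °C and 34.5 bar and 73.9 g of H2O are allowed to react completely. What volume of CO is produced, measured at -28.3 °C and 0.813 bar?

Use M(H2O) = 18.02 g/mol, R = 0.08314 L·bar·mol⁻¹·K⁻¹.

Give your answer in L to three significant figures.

n(CH4) = PV/RT = (34.5 × 13.7) / (0.08314 × 877.15) = 6.481 mol
n(H2O) = 73.9 / 18.02 = 4.101 mol
For 6.481 mol CH4, stoichiometry requires (1/1) × 6.481 = 6.481 mol H2O; 4.101 mol is available, so H2O is limiting.
n(CO) = (1/1) × 4.101 = 4.101 mol
V(CO) = nRT/P = 4.101 × 0.08314 × 244.85 / 0.813 = 102.7 L

103 L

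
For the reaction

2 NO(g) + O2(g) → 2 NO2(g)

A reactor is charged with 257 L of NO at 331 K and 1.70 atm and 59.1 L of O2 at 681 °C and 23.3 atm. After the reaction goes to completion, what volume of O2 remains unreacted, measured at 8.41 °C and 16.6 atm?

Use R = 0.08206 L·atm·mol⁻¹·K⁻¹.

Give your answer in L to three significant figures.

13.3 L

n(NO) = PV/RT = (1.70 × 257) / (0.08206 × 331) = 16.09 mol
n(O2) = PV/RT = (23.3 × 59.1) / (0.08206 × 954.15) = 17.59 mol
For 16.09 mol NO, stoichiometry requires (1/2) × 16.09 = 8.045 mol O2; 17.59 mol is available, so NO is limiting.
n(O2) consumed = (1/2) × 16.09 = 8.045 mol; remaining = 17.59 − 8.045 = 9.545 mol
V(O2) = nRT/P = 9.545 × 0.08206 × 281.56 / 16.6 = 13.29 L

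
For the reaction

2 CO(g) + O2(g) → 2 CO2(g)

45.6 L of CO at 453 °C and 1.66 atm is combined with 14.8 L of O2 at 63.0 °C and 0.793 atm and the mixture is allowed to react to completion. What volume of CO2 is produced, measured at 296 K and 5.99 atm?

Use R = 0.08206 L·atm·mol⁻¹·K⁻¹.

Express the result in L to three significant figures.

n(CO) = PV/RT = (1.66 × 45.6) / (0.08206 × 726.15) = 1.270 mol
n(O2) = PV/RT = (0.793 × 14.8) / (0.08206 × 336.15) = 0.4255 mol
For 1.270 mol CO, stoichiometry requires (1/2) × 1.270 = 0.6350 mol O2; 0.4255 mol is available, so O2 is limiting.
n(CO2) = (2/1) × 0.4255 = 0.8510 mol
V(CO2) = nRT/P = 0.8510 × 0.08206 × 296 / 5.99 = 3.451 L

3.45 L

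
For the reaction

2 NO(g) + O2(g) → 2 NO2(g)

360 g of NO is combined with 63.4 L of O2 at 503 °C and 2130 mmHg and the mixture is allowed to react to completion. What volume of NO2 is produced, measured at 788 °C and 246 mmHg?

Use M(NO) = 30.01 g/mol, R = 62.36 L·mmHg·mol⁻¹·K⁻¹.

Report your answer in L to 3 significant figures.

n(NO) = 360 / 30.01 = 12.00 mol
n(O2) = PV/RT = (2130 × 63.4) / (62.36 × 776.15) = 2.790 mol
For 12.00 mol NO, stoichiometry requires (1/2) × 12.00 = 6.000 mol O2; 2.790 mol is available, so O2 is limiting.
n(NO2) = (2/1) × 2.790 = 5.580 mol
V(NO2) = nRT/P = 5.580 × 62.36 × 1061.15 / 246 = 1501 L

1500 L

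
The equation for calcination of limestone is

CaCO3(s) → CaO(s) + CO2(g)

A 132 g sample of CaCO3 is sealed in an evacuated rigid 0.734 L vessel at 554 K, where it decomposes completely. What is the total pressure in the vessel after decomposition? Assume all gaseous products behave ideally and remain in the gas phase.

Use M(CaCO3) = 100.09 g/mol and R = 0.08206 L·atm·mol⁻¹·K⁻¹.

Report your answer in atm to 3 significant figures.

81.7 atm

n(CaCO3) = 132 / 100.09 = 1.319 mol
n(gas produced) = (1/1) × 1.319 = 1.319 mol
P = nRT/V = 1.319 × 0.08206 × 554 / 0.734 = 81.69 atm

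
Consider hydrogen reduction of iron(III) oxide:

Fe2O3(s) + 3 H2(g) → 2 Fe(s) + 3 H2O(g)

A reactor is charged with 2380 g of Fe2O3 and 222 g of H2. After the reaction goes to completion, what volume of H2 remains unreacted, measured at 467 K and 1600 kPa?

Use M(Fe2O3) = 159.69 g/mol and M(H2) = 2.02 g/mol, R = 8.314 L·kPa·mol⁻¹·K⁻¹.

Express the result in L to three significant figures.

n(Fe2O3) = 2380 / 159.69 = 14.90 mol
n(H2) = 222 / 2.02 = 109.9 mol
For 14.90 mol Fe2O3, stoichiometry requires (3/1) × 14.90 = 44.70 mol H2; 109.9 mol is available, so Fe2O3 is limiting.
n(H2) consumed = (3/1) × 14.90 = 44.70 mol; remaining = 109.9 − 44.70 = 65.20 mol
V(H2) = nRT/P = 65.20 × 8.314 × 467 / 1600 = 158.2 L

158 L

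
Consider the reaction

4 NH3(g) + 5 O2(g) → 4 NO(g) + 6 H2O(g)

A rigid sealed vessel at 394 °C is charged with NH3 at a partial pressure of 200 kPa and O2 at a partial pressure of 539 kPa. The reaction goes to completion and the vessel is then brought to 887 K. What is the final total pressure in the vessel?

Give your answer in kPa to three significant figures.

1050 kPa

Because the vessel is rigid and T is held at 394 °C, work the stoichiometry in partial pressures (P_i = n_iRT/V).
P(O2) required for 200 kPa of NH3 = (5/4) × 200 = 250.0 kPa; available 539 kPa, so NH3 is limiting.
P(O2) remaining = 539 − (5/4) × 200 = 289.0 kPa
P(gaseous products) = (4+6)/4 × 200 = 500.0 kPa
P_total at 394 °C = 289.0 + 500.0 = 789.0 kPa
Scaling to 887 K: P = 789.0 × 887/667.15 = 1049 kPa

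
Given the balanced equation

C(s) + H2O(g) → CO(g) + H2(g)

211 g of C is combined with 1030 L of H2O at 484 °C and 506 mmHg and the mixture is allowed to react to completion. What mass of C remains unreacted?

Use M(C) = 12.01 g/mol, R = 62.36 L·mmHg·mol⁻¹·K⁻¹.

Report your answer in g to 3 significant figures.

n(C) = 211 / 12.01 = 17.57 mol
n(H2O) = PV/RT = (506 × 1030) / (62.36 × 757.15) = 11.04 mol
For 17.57 mol C, stoichiometry requires (1/1) × 17.57 = 17.57 mol H2O; 11.04 mol is available, so H2O is limiting.
n(C) consumed = (1/1) × 11.04 = 11.04 mol; remaining = 17.57 − 11.04 = 6.530 mol
m(C) = 6.530 × 12.01 = 78.43 g

78.4 g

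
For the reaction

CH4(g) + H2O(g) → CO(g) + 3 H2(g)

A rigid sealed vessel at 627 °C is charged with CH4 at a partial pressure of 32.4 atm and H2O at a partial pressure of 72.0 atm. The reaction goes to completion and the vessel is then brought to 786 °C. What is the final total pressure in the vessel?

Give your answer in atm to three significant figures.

199 atm

At constant V, partial pressures at 627 °C are proportional to moles, so apply stoichiometry directly to pressures.
P(H2O) required for 32.4 atm of CH4 = (1/1) × 32.4 = 32.40 atm; available 72.0 atm, so CH4 is limiting.
P(H2O) remaining = 72.0 − (1/1) × 32.4 = 39.60 atm
P(gaseous products) = (1+3)/1 × 32.4 = 129.6 atm
P_total at 627 °C = 39.60 + 129.6 = 169.2 atm
Scaling to 786 °C: P = 169.2 × 1059.15/900.15 = 199.1 atm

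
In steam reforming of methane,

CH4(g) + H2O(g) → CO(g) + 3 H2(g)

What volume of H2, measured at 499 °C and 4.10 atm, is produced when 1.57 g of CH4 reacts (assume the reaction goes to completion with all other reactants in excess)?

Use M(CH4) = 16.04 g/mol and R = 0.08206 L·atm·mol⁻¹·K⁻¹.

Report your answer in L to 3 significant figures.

4.54 L

n(CH4) = 1.570 / 16.04 = 0.09788 mol
n(H2) = (3/1) × 0.09788 = 0.2936 mol
V = nRT/P = 0.2936 × 0.08206 × 772.15 / 4.10 = 4.537 L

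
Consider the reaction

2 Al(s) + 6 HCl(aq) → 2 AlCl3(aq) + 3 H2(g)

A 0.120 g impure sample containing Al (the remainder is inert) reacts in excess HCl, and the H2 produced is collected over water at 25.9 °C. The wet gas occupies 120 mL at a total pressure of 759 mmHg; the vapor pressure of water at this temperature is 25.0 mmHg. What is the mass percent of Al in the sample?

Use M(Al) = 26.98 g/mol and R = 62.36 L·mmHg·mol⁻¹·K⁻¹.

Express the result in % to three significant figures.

70.8 %

P(H2) = 759 − 25.0 = 734.0 mmHg
n(H2) = PV/RT = (734.0 × 0.1200) / (62.36 × 299.05) = 0.004723 mol
n(Al) = (2/3) × 0.004723 = 0.003149 mol
m(Al) = 0.003149 × 26.98 = 0.08496 g
%Al = 0.08496 / 0.120 × 100 = 70.80%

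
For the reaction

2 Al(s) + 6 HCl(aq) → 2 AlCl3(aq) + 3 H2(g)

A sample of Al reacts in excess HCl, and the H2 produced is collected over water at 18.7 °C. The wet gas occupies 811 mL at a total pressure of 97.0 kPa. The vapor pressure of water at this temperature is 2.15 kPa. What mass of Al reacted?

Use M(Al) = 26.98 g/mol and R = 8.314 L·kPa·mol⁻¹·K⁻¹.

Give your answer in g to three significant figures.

P(H2) = 97.0 − 2.15 = 94.85 kPa
n(H2) = PV/RT = (94.85 × 0.8110) / (8.314 × 291.85) = 0.03170 mol
n(Al) = (2/3) × 0.03170 = 0.02113 mol
m(Al) = 0.02113 × 26.98 = 0.5701 g

0.570 g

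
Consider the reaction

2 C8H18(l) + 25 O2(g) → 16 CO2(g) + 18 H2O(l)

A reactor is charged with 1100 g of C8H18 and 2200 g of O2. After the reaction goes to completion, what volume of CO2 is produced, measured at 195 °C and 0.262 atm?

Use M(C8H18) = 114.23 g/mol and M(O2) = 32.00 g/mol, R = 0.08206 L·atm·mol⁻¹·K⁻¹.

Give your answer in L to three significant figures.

6450 L

n(C8H18) = 1100 / 114.23 = 9.630 mol
n(O2) = 2200 / 32.00 = 68.75 mol
For 9.630 mol C8H18, stoichiometry requires (25/2) × 9.630 = 120.4 mol O2; 68.75 mol is available, so O2 is limiting.
n(CO2) = (16/25) × 68.75 = 44.00 mol
V(CO2) = nRT/P = 44.00 × 0.08206 × 468.15 / 0.262 = 6452 L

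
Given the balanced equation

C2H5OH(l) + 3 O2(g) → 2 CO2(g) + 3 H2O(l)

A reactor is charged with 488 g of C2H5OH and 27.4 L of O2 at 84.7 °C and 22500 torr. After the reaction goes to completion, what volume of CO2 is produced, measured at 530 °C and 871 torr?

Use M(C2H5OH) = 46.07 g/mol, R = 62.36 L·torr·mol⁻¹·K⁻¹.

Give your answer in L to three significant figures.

1060 L

n(C2H5OH) = 488 / 46.07 = 10.59 mol
n(O2) = PV/RT = (22500 × 27.4) / (62.36 × 357.85) = 27.63 mol
For 10.59 mol C2H5OH, stoichiometry requires (3/1) × 10.59 = 31.77 mol O2; 27.63 mol is available, so O2 is limiting.
n(CO2) = (2/3) × 27.63 = 18.42 mol
V(CO2) = nRT/P = 18.42 × 62.36 × 803.15 / 871 = 1059 L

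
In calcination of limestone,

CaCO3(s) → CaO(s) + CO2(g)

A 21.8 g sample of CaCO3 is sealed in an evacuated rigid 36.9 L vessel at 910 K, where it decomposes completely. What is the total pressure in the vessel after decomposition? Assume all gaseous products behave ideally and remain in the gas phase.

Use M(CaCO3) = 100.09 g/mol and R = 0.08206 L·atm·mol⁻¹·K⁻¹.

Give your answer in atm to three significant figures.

0.441 atm

n(CaCO3) = 21.8 / 100.09 = 0.2178 mol
n(gas produced) = (1/1) × 0.2178 = 0.2178 mol
P = nRT/V = 0.2178 × 0.08206 × 910 / 36.9 = 0.4408 atm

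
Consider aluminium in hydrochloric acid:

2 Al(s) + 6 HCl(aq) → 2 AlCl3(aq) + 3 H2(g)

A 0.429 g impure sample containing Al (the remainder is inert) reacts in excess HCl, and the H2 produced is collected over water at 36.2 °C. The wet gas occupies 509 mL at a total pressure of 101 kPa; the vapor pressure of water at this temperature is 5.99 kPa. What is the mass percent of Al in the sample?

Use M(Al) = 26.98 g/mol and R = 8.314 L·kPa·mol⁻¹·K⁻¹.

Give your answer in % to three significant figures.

78.8 %

P(H2) = 101 − 5.99 = 95.01 kPa
n(H2) = PV/RT = (95.01 × 0.5090) / (8.314 × 309.35) = 0.01880 mol
n(Al) = (2/3) × 0.01880 = 0.01253 mol
m(Al) = 0.01253 × 26.98 = 0.3381 g
%Al = 0.3381 / 0.429 × 100 = 78.81%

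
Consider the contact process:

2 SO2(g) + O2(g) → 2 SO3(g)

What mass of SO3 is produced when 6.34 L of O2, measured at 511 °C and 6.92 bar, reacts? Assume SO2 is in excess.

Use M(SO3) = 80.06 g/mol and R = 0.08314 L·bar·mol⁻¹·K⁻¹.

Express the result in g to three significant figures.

108 g

n(O2) = PV/RT = (6.92 × 6.34) / (0.08314 × 784.15) = 0.6730 mol
n(SO3) = (2/1) × 0.6730 = 1.346 mol
m(SO3) = 1.346 × 80.06 = 107.8 g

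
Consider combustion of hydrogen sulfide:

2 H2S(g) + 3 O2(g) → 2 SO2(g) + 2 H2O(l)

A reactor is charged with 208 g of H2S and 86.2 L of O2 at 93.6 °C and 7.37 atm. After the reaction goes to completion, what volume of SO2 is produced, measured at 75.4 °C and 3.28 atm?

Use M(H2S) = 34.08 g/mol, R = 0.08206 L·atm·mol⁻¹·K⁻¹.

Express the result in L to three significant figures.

53.2 L

n(H2S) = 208 / 34.08 = 6.103 mol
n(O2) = PV/RT = (7.37 × 86.2) / (0.08206 × 366.75) = 21.11 mol
For 6.103 mol H2S, stoichiometry requires (3/2) × 6.103 = 9.154 mol O2; 21.11 mol is available, so H2S is limiting.
n(SO2) = (2/2) × 6.103 = 6.103 mol
V(SO2) = nRT/P = 6.103 × 0.08206 × 348.55 / 3.28 = 53.22 L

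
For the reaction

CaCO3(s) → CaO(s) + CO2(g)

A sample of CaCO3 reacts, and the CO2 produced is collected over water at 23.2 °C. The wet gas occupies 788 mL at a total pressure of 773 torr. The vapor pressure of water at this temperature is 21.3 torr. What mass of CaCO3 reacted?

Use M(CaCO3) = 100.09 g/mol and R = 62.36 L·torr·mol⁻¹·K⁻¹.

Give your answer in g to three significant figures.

P(CO2) = 773 − 21.3 = 751.7 torr
n(CO2) = PV/RT = (751.7 × 0.7880) / (62.36 × 296.35) = 0.03205 mol
n(CaCO3) = (1/1) × 0.03205 = 0.03205 mol
m(CaCO3) = 0.03205 × 100.09 = 3.208 g

3.21 g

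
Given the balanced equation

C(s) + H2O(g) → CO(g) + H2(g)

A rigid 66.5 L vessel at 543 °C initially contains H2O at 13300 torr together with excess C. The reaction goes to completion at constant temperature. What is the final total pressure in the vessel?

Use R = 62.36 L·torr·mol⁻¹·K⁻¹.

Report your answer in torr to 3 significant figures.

At constant T and V, P ∝ n(gas): 1 mol gas → 2 mol gas.
P_final = (2/1) × 13300 = 26600 torr

26600 torr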